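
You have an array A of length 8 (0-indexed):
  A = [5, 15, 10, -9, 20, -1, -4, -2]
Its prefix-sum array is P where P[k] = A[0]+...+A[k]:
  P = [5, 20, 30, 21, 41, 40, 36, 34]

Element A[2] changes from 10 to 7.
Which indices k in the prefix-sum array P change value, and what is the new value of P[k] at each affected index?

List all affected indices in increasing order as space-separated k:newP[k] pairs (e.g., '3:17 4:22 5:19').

P[k] = A[0] + ... + A[k]
P[k] includes A[2] iff k >= 2
Affected indices: 2, 3, ..., 7; delta = -3
  P[2]: 30 + -3 = 27
  P[3]: 21 + -3 = 18
  P[4]: 41 + -3 = 38
  P[5]: 40 + -3 = 37
  P[6]: 36 + -3 = 33
  P[7]: 34 + -3 = 31

Answer: 2:27 3:18 4:38 5:37 6:33 7:31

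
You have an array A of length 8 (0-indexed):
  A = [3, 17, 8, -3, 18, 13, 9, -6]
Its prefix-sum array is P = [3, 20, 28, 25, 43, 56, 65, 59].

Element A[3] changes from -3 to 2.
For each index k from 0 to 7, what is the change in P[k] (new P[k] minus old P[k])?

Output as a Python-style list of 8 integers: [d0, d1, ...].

Answer: [0, 0, 0, 5, 5, 5, 5, 5]

Derivation:
Element change: A[3] -3 -> 2, delta = 5
For k < 3: P[k] unchanged, delta_P[k] = 0
For k >= 3: P[k] shifts by exactly 5
Delta array: [0, 0, 0, 5, 5, 5, 5, 5]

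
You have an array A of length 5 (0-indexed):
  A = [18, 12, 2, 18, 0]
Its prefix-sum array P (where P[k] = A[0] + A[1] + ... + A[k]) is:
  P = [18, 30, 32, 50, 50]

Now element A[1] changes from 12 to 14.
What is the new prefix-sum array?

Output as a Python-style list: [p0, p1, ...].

Change: A[1] 12 -> 14, delta = 2
P[k] for k < 1: unchanged (A[1] not included)
P[k] for k >= 1: shift by delta = 2
  P[0] = 18 + 0 = 18
  P[1] = 30 + 2 = 32
  P[2] = 32 + 2 = 34
  P[3] = 50 + 2 = 52
  P[4] = 50 + 2 = 52

Answer: [18, 32, 34, 52, 52]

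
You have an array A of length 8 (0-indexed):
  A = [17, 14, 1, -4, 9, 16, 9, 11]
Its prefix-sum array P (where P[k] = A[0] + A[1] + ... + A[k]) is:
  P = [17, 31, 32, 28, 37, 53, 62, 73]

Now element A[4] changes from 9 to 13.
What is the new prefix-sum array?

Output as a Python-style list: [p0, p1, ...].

Answer: [17, 31, 32, 28, 41, 57, 66, 77]

Derivation:
Change: A[4] 9 -> 13, delta = 4
P[k] for k < 4: unchanged (A[4] not included)
P[k] for k >= 4: shift by delta = 4
  P[0] = 17 + 0 = 17
  P[1] = 31 + 0 = 31
  P[2] = 32 + 0 = 32
  P[3] = 28 + 0 = 28
  P[4] = 37 + 4 = 41
  P[5] = 53 + 4 = 57
  P[6] = 62 + 4 = 66
  P[7] = 73 + 4 = 77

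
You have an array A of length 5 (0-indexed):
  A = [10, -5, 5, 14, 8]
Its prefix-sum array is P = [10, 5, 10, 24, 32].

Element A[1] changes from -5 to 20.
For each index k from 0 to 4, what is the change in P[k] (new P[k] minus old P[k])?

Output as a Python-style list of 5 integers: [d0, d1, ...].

Element change: A[1] -5 -> 20, delta = 25
For k < 1: P[k] unchanged, delta_P[k] = 0
For k >= 1: P[k] shifts by exactly 25
Delta array: [0, 25, 25, 25, 25]

Answer: [0, 25, 25, 25, 25]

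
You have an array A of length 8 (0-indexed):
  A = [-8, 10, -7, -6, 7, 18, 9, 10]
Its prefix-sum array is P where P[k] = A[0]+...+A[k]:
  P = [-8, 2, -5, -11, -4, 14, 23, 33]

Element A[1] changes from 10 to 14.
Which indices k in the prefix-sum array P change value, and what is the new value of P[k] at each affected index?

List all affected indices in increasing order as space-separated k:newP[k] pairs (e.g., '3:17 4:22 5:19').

P[k] = A[0] + ... + A[k]
P[k] includes A[1] iff k >= 1
Affected indices: 1, 2, ..., 7; delta = 4
  P[1]: 2 + 4 = 6
  P[2]: -5 + 4 = -1
  P[3]: -11 + 4 = -7
  P[4]: -4 + 4 = 0
  P[5]: 14 + 4 = 18
  P[6]: 23 + 4 = 27
  P[7]: 33 + 4 = 37

Answer: 1:6 2:-1 3:-7 4:0 5:18 6:27 7:37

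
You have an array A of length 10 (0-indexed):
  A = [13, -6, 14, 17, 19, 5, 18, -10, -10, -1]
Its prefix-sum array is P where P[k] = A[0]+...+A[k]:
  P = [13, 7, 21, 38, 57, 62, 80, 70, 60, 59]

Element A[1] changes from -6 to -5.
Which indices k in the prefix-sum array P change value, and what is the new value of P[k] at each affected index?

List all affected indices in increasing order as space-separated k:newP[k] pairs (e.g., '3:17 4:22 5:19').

Answer: 1:8 2:22 3:39 4:58 5:63 6:81 7:71 8:61 9:60

Derivation:
P[k] = A[0] + ... + A[k]
P[k] includes A[1] iff k >= 1
Affected indices: 1, 2, ..., 9; delta = 1
  P[1]: 7 + 1 = 8
  P[2]: 21 + 1 = 22
  P[3]: 38 + 1 = 39
  P[4]: 57 + 1 = 58
  P[5]: 62 + 1 = 63
  P[6]: 80 + 1 = 81
  P[7]: 70 + 1 = 71
  P[8]: 60 + 1 = 61
  P[9]: 59 + 1 = 60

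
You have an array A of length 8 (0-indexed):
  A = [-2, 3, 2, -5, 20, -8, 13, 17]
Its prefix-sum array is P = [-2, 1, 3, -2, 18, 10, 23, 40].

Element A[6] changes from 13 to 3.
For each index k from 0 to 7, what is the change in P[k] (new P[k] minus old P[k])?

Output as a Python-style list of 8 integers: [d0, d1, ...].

Element change: A[6] 13 -> 3, delta = -10
For k < 6: P[k] unchanged, delta_P[k] = 0
For k >= 6: P[k] shifts by exactly -10
Delta array: [0, 0, 0, 0, 0, 0, -10, -10]

Answer: [0, 0, 0, 0, 0, 0, -10, -10]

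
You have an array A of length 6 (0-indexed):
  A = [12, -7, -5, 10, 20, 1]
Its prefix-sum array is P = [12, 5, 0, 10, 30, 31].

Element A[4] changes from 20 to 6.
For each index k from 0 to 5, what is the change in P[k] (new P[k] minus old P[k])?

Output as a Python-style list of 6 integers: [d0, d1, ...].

Answer: [0, 0, 0, 0, -14, -14]

Derivation:
Element change: A[4] 20 -> 6, delta = -14
For k < 4: P[k] unchanged, delta_P[k] = 0
For k >= 4: P[k] shifts by exactly -14
Delta array: [0, 0, 0, 0, -14, -14]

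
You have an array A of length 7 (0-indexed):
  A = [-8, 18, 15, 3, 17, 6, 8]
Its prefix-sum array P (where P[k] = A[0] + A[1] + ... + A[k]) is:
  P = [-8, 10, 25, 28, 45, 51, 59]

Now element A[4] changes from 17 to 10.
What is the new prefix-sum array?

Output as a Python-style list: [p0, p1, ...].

Answer: [-8, 10, 25, 28, 38, 44, 52]

Derivation:
Change: A[4] 17 -> 10, delta = -7
P[k] for k < 4: unchanged (A[4] not included)
P[k] for k >= 4: shift by delta = -7
  P[0] = -8 + 0 = -8
  P[1] = 10 + 0 = 10
  P[2] = 25 + 0 = 25
  P[3] = 28 + 0 = 28
  P[4] = 45 + -7 = 38
  P[5] = 51 + -7 = 44
  P[6] = 59 + -7 = 52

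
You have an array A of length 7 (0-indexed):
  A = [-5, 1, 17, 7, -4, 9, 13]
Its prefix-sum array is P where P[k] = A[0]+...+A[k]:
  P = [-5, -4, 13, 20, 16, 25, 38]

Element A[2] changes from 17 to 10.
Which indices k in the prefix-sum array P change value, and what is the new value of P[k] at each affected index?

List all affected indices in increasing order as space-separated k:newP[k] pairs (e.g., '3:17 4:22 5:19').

P[k] = A[0] + ... + A[k]
P[k] includes A[2] iff k >= 2
Affected indices: 2, 3, ..., 6; delta = -7
  P[2]: 13 + -7 = 6
  P[3]: 20 + -7 = 13
  P[4]: 16 + -7 = 9
  P[5]: 25 + -7 = 18
  P[6]: 38 + -7 = 31

Answer: 2:6 3:13 4:9 5:18 6:31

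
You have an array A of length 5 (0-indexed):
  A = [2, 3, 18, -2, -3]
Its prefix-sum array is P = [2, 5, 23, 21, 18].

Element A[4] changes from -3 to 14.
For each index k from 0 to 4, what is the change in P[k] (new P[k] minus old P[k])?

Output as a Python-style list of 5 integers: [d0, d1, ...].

Answer: [0, 0, 0, 0, 17]

Derivation:
Element change: A[4] -3 -> 14, delta = 17
For k < 4: P[k] unchanged, delta_P[k] = 0
For k >= 4: P[k] shifts by exactly 17
Delta array: [0, 0, 0, 0, 17]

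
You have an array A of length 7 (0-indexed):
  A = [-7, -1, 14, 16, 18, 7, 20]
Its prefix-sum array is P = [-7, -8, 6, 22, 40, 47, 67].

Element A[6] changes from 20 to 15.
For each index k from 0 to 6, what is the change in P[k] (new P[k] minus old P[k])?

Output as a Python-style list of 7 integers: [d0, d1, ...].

Element change: A[6] 20 -> 15, delta = -5
For k < 6: P[k] unchanged, delta_P[k] = 0
For k >= 6: P[k] shifts by exactly -5
Delta array: [0, 0, 0, 0, 0, 0, -5]

Answer: [0, 0, 0, 0, 0, 0, -5]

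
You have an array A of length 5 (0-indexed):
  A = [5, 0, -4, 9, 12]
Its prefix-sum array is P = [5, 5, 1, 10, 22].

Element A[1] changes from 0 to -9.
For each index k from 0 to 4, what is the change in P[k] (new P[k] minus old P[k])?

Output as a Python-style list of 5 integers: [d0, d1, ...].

Answer: [0, -9, -9, -9, -9]

Derivation:
Element change: A[1] 0 -> -9, delta = -9
For k < 1: P[k] unchanged, delta_P[k] = 0
For k >= 1: P[k] shifts by exactly -9
Delta array: [0, -9, -9, -9, -9]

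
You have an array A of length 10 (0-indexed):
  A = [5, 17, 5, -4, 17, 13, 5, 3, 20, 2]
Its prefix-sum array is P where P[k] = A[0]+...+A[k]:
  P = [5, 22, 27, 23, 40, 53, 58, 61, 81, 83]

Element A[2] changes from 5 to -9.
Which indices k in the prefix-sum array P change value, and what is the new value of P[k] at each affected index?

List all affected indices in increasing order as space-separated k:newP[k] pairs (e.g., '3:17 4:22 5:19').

P[k] = A[0] + ... + A[k]
P[k] includes A[2] iff k >= 2
Affected indices: 2, 3, ..., 9; delta = -14
  P[2]: 27 + -14 = 13
  P[3]: 23 + -14 = 9
  P[4]: 40 + -14 = 26
  P[5]: 53 + -14 = 39
  P[6]: 58 + -14 = 44
  P[7]: 61 + -14 = 47
  P[8]: 81 + -14 = 67
  P[9]: 83 + -14 = 69

Answer: 2:13 3:9 4:26 5:39 6:44 7:47 8:67 9:69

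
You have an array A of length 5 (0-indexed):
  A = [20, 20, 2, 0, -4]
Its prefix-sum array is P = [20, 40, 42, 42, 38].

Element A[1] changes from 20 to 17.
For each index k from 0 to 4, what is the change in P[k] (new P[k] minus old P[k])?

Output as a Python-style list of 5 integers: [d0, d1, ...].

Answer: [0, -3, -3, -3, -3]

Derivation:
Element change: A[1] 20 -> 17, delta = -3
For k < 1: P[k] unchanged, delta_P[k] = 0
For k >= 1: P[k] shifts by exactly -3
Delta array: [0, -3, -3, -3, -3]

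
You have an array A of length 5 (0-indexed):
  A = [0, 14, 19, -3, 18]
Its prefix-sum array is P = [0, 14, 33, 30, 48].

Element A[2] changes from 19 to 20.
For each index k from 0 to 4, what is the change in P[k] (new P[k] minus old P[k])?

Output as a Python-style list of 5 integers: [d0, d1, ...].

Answer: [0, 0, 1, 1, 1]

Derivation:
Element change: A[2] 19 -> 20, delta = 1
For k < 2: P[k] unchanged, delta_P[k] = 0
For k >= 2: P[k] shifts by exactly 1
Delta array: [0, 0, 1, 1, 1]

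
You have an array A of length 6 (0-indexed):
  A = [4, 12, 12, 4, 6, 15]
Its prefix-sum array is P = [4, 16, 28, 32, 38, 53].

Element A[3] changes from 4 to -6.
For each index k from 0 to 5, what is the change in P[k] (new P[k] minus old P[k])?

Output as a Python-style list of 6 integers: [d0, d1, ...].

Answer: [0, 0, 0, -10, -10, -10]

Derivation:
Element change: A[3] 4 -> -6, delta = -10
For k < 3: P[k] unchanged, delta_P[k] = 0
For k >= 3: P[k] shifts by exactly -10
Delta array: [0, 0, 0, -10, -10, -10]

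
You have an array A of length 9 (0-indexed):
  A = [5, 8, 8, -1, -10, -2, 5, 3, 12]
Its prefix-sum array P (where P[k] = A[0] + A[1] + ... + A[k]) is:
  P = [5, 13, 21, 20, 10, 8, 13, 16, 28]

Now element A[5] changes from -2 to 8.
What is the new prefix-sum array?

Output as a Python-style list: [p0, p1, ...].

Answer: [5, 13, 21, 20, 10, 18, 23, 26, 38]

Derivation:
Change: A[5] -2 -> 8, delta = 10
P[k] for k < 5: unchanged (A[5] not included)
P[k] for k >= 5: shift by delta = 10
  P[0] = 5 + 0 = 5
  P[1] = 13 + 0 = 13
  P[2] = 21 + 0 = 21
  P[3] = 20 + 0 = 20
  P[4] = 10 + 0 = 10
  P[5] = 8 + 10 = 18
  P[6] = 13 + 10 = 23
  P[7] = 16 + 10 = 26
  P[8] = 28 + 10 = 38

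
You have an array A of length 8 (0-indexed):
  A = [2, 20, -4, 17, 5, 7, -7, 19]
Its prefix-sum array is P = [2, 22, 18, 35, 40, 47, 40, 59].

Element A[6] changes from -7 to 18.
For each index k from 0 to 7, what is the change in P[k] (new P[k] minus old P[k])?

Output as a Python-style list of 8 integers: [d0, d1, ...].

Element change: A[6] -7 -> 18, delta = 25
For k < 6: P[k] unchanged, delta_P[k] = 0
For k >= 6: P[k] shifts by exactly 25
Delta array: [0, 0, 0, 0, 0, 0, 25, 25]

Answer: [0, 0, 0, 0, 0, 0, 25, 25]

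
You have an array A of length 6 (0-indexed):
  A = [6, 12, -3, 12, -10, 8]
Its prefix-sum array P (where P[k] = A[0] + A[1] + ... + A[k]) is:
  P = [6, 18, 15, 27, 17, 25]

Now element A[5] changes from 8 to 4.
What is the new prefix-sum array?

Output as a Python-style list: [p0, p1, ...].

Answer: [6, 18, 15, 27, 17, 21]

Derivation:
Change: A[5] 8 -> 4, delta = -4
P[k] for k < 5: unchanged (A[5] not included)
P[k] for k >= 5: shift by delta = -4
  P[0] = 6 + 0 = 6
  P[1] = 18 + 0 = 18
  P[2] = 15 + 0 = 15
  P[3] = 27 + 0 = 27
  P[4] = 17 + 0 = 17
  P[5] = 25 + -4 = 21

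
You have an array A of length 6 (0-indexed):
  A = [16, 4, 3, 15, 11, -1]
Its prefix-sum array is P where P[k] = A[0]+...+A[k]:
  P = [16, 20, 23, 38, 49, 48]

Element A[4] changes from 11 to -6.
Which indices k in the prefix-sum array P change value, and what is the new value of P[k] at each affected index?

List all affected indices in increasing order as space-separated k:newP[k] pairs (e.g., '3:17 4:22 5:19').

P[k] = A[0] + ... + A[k]
P[k] includes A[4] iff k >= 4
Affected indices: 4, 5, ..., 5; delta = -17
  P[4]: 49 + -17 = 32
  P[5]: 48 + -17 = 31

Answer: 4:32 5:31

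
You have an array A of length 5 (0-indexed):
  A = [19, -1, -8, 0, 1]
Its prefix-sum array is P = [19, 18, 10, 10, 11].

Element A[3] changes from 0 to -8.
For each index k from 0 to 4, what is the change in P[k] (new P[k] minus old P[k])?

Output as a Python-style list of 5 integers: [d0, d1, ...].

Answer: [0, 0, 0, -8, -8]

Derivation:
Element change: A[3] 0 -> -8, delta = -8
For k < 3: P[k] unchanged, delta_P[k] = 0
For k >= 3: P[k] shifts by exactly -8
Delta array: [0, 0, 0, -8, -8]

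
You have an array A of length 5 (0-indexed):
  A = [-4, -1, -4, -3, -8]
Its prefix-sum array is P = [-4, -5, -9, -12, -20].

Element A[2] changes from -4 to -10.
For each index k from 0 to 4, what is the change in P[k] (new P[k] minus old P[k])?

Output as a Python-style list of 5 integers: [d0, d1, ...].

Answer: [0, 0, -6, -6, -6]

Derivation:
Element change: A[2] -4 -> -10, delta = -6
For k < 2: P[k] unchanged, delta_P[k] = 0
For k >= 2: P[k] shifts by exactly -6
Delta array: [0, 0, -6, -6, -6]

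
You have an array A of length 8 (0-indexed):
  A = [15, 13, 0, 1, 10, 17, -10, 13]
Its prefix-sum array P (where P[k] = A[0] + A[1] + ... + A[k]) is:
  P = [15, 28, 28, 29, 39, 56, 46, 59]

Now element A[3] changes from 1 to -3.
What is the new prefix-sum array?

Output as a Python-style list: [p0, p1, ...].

Answer: [15, 28, 28, 25, 35, 52, 42, 55]

Derivation:
Change: A[3] 1 -> -3, delta = -4
P[k] for k < 3: unchanged (A[3] not included)
P[k] for k >= 3: shift by delta = -4
  P[0] = 15 + 0 = 15
  P[1] = 28 + 0 = 28
  P[2] = 28 + 0 = 28
  P[3] = 29 + -4 = 25
  P[4] = 39 + -4 = 35
  P[5] = 56 + -4 = 52
  P[6] = 46 + -4 = 42
  P[7] = 59 + -4 = 55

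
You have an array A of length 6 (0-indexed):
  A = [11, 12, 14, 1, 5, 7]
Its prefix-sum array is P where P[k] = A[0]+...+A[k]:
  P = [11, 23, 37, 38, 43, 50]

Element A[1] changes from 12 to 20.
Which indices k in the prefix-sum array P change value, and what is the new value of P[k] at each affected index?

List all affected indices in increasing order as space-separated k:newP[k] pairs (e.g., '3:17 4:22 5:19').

Answer: 1:31 2:45 3:46 4:51 5:58

Derivation:
P[k] = A[0] + ... + A[k]
P[k] includes A[1] iff k >= 1
Affected indices: 1, 2, ..., 5; delta = 8
  P[1]: 23 + 8 = 31
  P[2]: 37 + 8 = 45
  P[3]: 38 + 8 = 46
  P[4]: 43 + 8 = 51
  P[5]: 50 + 8 = 58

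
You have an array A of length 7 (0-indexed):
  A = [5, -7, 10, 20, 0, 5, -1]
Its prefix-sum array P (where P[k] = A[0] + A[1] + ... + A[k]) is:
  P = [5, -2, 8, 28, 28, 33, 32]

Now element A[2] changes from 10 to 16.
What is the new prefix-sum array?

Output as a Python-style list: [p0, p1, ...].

Change: A[2] 10 -> 16, delta = 6
P[k] for k < 2: unchanged (A[2] not included)
P[k] for k >= 2: shift by delta = 6
  P[0] = 5 + 0 = 5
  P[1] = -2 + 0 = -2
  P[2] = 8 + 6 = 14
  P[3] = 28 + 6 = 34
  P[4] = 28 + 6 = 34
  P[5] = 33 + 6 = 39
  P[6] = 32 + 6 = 38

Answer: [5, -2, 14, 34, 34, 39, 38]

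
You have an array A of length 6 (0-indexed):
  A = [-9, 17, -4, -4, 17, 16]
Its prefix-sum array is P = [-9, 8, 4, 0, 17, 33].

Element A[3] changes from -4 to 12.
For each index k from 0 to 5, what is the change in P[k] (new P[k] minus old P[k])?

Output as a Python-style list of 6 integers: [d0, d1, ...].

Answer: [0, 0, 0, 16, 16, 16]

Derivation:
Element change: A[3] -4 -> 12, delta = 16
For k < 3: P[k] unchanged, delta_P[k] = 0
For k >= 3: P[k] shifts by exactly 16
Delta array: [0, 0, 0, 16, 16, 16]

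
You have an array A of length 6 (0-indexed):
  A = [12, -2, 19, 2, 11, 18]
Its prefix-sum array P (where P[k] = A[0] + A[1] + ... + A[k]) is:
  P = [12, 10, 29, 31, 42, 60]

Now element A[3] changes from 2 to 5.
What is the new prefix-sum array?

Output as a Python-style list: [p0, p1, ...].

Change: A[3] 2 -> 5, delta = 3
P[k] for k < 3: unchanged (A[3] not included)
P[k] for k >= 3: shift by delta = 3
  P[0] = 12 + 0 = 12
  P[1] = 10 + 0 = 10
  P[2] = 29 + 0 = 29
  P[3] = 31 + 3 = 34
  P[4] = 42 + 3 = 45
  P[5] = 60 + 3 = 63

Answer: [12, 10, 29, 34, 45, 63]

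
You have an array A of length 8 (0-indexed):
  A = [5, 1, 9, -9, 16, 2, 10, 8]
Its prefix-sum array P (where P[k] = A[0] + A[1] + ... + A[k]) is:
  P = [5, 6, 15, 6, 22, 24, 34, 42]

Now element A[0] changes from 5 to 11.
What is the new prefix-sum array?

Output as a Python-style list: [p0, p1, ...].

Answer: [11, 12, 21, 12, 28, 30, 40, 48]

Derivation:
Change: A[0] 5 -> 11, delta = 6
P[k] for k < 0: unchanged (A[0] not included)
P[k] for k >= 0: shift by delta = 6
  P[0] = 5 + 6 = 11
  P[1] = 6 + 6 = 12
  P[2] = 15 + 6 = 21
  P[3] = 6 + 6 = 12
  P[4] = 22 + 6 = 28
  P[5] = 24 + 6 = 30
  P[6] = 34 + 6 = 40
  P[7] = 42 + 6 = 48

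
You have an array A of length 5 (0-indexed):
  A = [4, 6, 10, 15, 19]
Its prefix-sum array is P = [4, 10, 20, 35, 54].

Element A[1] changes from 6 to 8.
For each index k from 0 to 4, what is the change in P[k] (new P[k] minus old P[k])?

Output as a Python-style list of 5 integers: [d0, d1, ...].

Answer: [0, 2, 2, 2, 2]

Derivation:
Element change: A[1] 6 -> 8, delta = 2
For k < 1: P[k] unchanged, delta_P[k] = 0
For k >= 1: P[k] shifts by exactly 2
Delta array: [0, 2, 2, 2, 2]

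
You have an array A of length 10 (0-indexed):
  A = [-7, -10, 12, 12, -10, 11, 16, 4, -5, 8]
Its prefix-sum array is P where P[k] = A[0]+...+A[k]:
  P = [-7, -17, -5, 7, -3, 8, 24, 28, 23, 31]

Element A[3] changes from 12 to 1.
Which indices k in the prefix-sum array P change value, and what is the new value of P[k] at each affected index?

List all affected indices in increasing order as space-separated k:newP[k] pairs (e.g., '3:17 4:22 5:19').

P[k] = A[0] + ... + A[k]
P[k] includes A[3] iff k >= 3
Affected indices: 3, 4, ..., 9; delta = -11
  P[3]: 7 + -11 = -4
  P[4]: -3 + -11 = -14
  P[5]: 8 + -11 = -3
  P[6]: 24 + -11 = 13
  P[7]: 28 + -11 = 17
  P[8]: 23 + -11 = 12
  P[9]: 31 + -11 = 20

Answer: 3:-4 4:-14 5:-3 6:13 7:17 8:12 9:20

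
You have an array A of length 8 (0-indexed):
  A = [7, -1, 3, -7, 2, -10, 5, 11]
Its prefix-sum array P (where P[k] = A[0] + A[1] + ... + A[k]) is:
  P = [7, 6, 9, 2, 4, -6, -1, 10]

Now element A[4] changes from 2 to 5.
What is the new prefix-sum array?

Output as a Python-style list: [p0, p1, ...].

Change: A[4] 2 -> 5, delta = 3
P[k] for k < 4: unchanged (A[4] not included)
P[k] for k >= 4: shift by delta = 3
  P[0] = 7 + 0 = 7
  P[1] = 6 + 0 = 6
  P[2] = 9 + 0 = 9
  P[3] = 2 + 0 = 2
  P[4] = 4 + 3 = 7
  P[5] = -6 + 3 = -3
  P[6] = -1 + 3 = 2
  P[7] = 10 + 3 = 13

Answer: [7, 6, 9, 2, 7, -3, 2, 13]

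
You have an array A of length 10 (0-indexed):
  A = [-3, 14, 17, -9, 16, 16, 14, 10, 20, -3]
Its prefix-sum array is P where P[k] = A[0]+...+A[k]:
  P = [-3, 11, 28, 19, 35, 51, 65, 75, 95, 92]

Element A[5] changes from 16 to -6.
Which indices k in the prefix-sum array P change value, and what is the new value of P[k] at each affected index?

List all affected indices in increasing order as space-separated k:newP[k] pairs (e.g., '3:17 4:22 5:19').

P[k] = A[0] + ... + A[k]
P[k] includes A[5] iff k >= 5
Affected indices: 5, 6, ..., 9; delta = -22
  P[5]: 51 + -22 = 29
  P[6]: 65 + -22 = 43
  P[7]: 75 + -22 = 53
  P[8]: 95 + -22 = 73
  P[9]: 92 + -22 = 70

Answer: 5:29 6:43 7:53 8:73 9:70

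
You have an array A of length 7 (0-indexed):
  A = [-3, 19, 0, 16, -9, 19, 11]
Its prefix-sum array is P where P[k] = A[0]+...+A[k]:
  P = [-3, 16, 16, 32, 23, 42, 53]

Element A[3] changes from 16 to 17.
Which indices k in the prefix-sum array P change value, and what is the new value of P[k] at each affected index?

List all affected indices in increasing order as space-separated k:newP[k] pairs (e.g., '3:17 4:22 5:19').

Answer: 3:33 4:24 5:43 6:54

Derivation:
P[k] = A[0] + ... + A[k]
P[k] includes A[3] iff k >= 3
Affected indices: 3, 4, ..., 6; delta = 1
  P[3]: 32 + 1 = 33
  P[4]: 23 + 1 = 24
  P[5]: 42 + 1 = 43
  P[6]: 53 + 1 = 54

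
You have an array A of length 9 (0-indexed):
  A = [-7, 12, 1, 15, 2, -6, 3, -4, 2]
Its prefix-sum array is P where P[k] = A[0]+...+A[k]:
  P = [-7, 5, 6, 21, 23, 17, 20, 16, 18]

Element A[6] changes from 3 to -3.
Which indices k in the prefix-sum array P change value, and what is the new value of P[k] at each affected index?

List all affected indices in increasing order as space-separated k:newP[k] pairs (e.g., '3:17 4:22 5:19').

Answer: 6:14 7:10 8:12

Derivation:
P[k] = A[0] + ... + A[k]
P[k] includes A[6] iff k >= 6
Affected indices: 6, 7, ..., 8; delta = -6
  P[6]: 20 + -6 = 14
  P[7]: 16 + -6 = 10
  P[8]: 18 + -6 = 12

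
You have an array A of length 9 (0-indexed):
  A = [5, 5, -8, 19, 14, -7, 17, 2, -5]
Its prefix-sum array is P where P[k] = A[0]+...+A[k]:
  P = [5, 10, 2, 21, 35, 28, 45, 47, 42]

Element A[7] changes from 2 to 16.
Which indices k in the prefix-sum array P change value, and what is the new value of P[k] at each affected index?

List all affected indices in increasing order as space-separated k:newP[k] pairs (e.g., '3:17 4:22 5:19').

Answer: 7:61 8:56

Derivation:
P[k] = A[0] + ... + A[k]
P[k] includes A[7] iff k >= 7
Affected indices: 7, 8, ..., 8; delta = 14
  P[7]: 47 + 14 = 61
  P[8]: 42 + 14 = 56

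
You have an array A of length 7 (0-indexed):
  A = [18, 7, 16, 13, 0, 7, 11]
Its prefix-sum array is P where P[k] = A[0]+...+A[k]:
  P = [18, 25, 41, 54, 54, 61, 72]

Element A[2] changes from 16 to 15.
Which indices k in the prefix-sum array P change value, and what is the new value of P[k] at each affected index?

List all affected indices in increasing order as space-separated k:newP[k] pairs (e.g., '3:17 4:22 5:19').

Answer: 2:40 3:53 4:53 5:60 6:71

Derivation:
P[k] = A[0] + ... + A[k]
P[k] includes A[2] iff k >= 2
Affected indices: 2, 3, ..., 6; delta = -1
  P[2]: 41 + -1 = 40
  P[3]: 54 + -1 = 53
  P[4]: 54 + -1 = 53
  P[5]: 61 + -1 = 60
  P[6]: 72 + -1 = 71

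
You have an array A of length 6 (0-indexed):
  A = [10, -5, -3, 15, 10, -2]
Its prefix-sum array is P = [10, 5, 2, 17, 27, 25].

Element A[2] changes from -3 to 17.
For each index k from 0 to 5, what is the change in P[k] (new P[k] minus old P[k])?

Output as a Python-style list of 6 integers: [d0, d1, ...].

Element change: A[2] -3 -> 17, delta = 20
For k < 2: P[k] unchanged, delta_P[k] = 0
For k >= 2: P[k] shifts by exactly 20
Delta array: [0, 0, 20, 20, 20, 20]

Answer: [0, 0, 20, 20, 20, 20]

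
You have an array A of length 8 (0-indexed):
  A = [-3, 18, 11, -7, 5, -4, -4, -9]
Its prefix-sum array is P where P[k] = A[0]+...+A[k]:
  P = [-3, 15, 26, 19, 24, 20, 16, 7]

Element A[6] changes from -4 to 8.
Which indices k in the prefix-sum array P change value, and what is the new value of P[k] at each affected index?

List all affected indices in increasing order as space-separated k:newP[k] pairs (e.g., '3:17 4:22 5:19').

Answer: 6:28 7:19

Derivation:
P[k] = A[0] + ... + A[k]
P[k] includes A[6] iff k >= 6
Affected indices: 6, 7, ..., 7; delta = 12
  P[6]: 16 + 12 = 28
  P[7]: 7 + 12 = 19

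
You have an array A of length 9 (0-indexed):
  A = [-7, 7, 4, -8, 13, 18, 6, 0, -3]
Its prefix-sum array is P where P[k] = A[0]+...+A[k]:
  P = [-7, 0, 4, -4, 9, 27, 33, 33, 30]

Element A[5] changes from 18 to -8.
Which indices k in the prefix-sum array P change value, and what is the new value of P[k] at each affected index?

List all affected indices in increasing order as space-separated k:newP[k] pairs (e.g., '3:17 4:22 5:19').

Answer: 5:1 6:7 7:7 8:4

Derivation:
P[k] = A[0] + ... + A[k]
P[k] includes A[5] iff k >= 5
Affected indices: 5, 6, ..., 8; delta = -26
  P[5]: 27 + -26 = 1
  P[6]: 33 + -26 = 7
  P[7]: 33 + -26 = 7
  P[8]: 30 + -26 = 4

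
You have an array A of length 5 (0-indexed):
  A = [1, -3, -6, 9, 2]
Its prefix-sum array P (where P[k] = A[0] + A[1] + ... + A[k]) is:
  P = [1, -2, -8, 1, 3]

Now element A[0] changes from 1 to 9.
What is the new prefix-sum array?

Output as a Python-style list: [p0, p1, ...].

Change: A[0] 1 -> 9, delta = 8
P[k] for k < 0: unchanged (A[0] not included)
P[k] for k >= 0: shift by delta = 8
  P[0] = 1 + 8 = 9
  P[1] = -2 + 8 = 6
  P[2] = -8 + 8 = 0
  P[3] = 1 + 8 = 9
  P[4] = 3 + 8 = 11

Answer: [9, 6, 0, 9, 11]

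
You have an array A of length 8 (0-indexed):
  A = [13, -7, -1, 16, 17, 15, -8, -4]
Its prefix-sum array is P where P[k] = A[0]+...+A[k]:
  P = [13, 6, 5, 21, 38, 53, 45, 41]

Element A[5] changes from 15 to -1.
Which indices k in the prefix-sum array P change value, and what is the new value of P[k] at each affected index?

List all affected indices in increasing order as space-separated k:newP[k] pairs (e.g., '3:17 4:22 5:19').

P[k] = A[0] + ... + A[k]
P[k] includes A[5] iff k >= 5
Affected indices: 5, 6, ..., 7; delta = -16
  P[5]: 53 + -16 = 37
  P[6]: 45 + -16 = 29
  P[7]: 41 + -16 = 25

Answer: 5:37 6:29 7:25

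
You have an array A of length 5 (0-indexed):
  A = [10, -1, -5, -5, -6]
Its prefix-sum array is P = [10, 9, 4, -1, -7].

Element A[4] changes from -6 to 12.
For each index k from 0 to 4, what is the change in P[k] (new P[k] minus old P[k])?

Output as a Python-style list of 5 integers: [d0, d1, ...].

Answer: [0, 0, 0, 0, 18]

Derivation:
Element change: A[4] -6 -> 12, delta = 18
For k < 4: P[k] unchanged, delta_P[k] = 0
For k >= 4: P[k] shifts by exactly 18
Delta array: [0, 0, 0, 0, 18]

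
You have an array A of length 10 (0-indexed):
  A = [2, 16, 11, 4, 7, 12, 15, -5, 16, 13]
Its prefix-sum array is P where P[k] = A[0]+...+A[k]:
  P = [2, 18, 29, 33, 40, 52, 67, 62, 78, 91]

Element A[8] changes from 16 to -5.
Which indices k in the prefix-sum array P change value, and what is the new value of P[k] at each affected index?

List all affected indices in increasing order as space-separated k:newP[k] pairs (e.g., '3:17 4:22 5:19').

Answer: 8:57 9:70

Derivation:
P[k] = A[0] + ... + A[k]
P[k] includes A[8] iff k >= 8
Affected indices: 8, 9, ..., 9; delta = -21
  P[8]: 78 + -21 = 57
  P[9]: 91 + -21 = 70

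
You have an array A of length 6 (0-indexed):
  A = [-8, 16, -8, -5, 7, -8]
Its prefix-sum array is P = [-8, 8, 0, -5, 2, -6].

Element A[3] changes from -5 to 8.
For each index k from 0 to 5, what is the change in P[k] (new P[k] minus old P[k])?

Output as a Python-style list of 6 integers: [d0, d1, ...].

Element change: A[3] -5 -> 8, delta = 13
For k < 3: P[k] unchanged, delta_P[k] = 0
For k >= 3: P[k] shifts by exactly 13
Delta array: [0, 0, 0, 13, 13, 13]

Answer: [0, 0, 0, 13, 13, 13]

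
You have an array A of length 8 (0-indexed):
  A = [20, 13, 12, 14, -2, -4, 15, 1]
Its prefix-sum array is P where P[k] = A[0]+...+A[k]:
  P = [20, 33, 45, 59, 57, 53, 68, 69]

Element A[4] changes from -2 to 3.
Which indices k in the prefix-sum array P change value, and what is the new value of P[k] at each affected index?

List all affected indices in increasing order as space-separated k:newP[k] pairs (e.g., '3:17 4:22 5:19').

P[k] = A[0] + ... + A[k]
P[k] includes A[4] iff k >= 4
Affected indices: 4, 5, ..., 7; delta = 5
  P[4]: 57 + 5 = 62
  P[5]: 53 + 5 = 58
  P[6]: 68 + 5 = 73
  P[7]: 69 + 5 = 74

Answer: 4:62 5:58 6:73 7:74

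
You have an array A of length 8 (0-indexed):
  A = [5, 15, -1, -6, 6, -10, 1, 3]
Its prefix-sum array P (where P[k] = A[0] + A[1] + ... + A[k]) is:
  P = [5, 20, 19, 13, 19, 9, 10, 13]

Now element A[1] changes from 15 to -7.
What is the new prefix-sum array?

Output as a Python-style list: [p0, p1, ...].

Change: A[1] 15 -> -7, delta = -22
P[k] for k < 1: unchanged (A[1] not included)
P[k] for k >= 1: shift by delta = -22
  P[0] = 5 + 0 = 5
  P[1] = 20 + -22 = -2
  P[2] = 19 + -22 = -3
  P[3] = 13 + -22 = -9
  P[4] = 19 + -22 = -3
  P[5] = 9 + -22 = -13
  P[6] = 10 + -22 = -12
  P[7] = 13 + -22 = -9

Answer: [5, -2, -3, -9, -3, -13, -12, -9]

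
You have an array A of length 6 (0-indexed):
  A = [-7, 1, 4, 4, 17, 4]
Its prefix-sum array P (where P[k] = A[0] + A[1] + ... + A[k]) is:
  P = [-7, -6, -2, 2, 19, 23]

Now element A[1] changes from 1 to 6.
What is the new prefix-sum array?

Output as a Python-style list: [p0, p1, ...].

Answer: [-7, -1, 3, 7, 24, 28]

Derivation:
Change: A[1] 1 -> 6, delta = 5
P[k] for k < 1: unchanged (A[1] not included)
P[k] for k >= 1: shift by delta = 5
  P[0] = -7 + 0 = -7
  P[1] = -6 + 5 = -1
  P[2] = -2 + 5 = 3
  P[3] = 2 + 5 = 7
  P[4] = 19 + 5 = 24
  P[5] = 23 + 5 = 28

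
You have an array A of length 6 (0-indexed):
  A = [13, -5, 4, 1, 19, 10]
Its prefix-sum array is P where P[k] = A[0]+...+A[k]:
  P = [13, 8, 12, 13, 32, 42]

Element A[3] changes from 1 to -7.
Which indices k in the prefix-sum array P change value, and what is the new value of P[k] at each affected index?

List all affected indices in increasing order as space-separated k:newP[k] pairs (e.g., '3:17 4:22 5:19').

P[k] = A[0] + ... + A[k]
P[k] includes A[3] iff k >= 3
Affected indices: 3, 4, ..., 5; delta = -8
  P[3]: 13 + -8 = 5
  P[4]: 32 + -8 = 24
  P[5]: 42 + -8 = 34

Answer: 3:5 4:24 5:34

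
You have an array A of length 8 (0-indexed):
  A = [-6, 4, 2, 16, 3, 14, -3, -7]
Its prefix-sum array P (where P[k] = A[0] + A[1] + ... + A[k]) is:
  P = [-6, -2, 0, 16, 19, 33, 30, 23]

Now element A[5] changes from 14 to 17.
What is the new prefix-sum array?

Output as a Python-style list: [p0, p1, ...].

Change: A[5] 14 -> 17, delta = 3
P[k] for k < 5: unchanged (A[5] not included)
P[k] for k >= 5: shift by delta = 3
  P[0] = -6 + 0 = -6
  P[1] = -2 + 0 = -2
  P[2] = 0 + 0 = 0
  P[3] = 16 + 0 = 16
  P[4] = 19 + 0 = 19
  P[5] = 33 + 3 = 36
  P[6] = 30 + 3 = 33
  P[7] = 23 + 3 = 26

Answer: [-6, -2, 0, 16, 19, 36, 33, 26]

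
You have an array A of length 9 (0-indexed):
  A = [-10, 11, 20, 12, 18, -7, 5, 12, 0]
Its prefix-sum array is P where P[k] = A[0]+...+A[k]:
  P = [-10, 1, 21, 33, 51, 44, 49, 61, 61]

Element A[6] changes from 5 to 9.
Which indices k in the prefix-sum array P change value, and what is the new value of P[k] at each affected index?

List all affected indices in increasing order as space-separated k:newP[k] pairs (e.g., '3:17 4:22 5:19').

Answer: 6:53 7:65 8:65

Derivation:
P[k] = A[0] + ... + A[k]
P[k] includes A[6] iff k >= 6
Affected indices: 6, 7, ..., 8; delta = 4
  P[6]: 49 + 4 = 53
  P[7]: 61 + 4 = 65
  P[8]: 61 + 4 = 65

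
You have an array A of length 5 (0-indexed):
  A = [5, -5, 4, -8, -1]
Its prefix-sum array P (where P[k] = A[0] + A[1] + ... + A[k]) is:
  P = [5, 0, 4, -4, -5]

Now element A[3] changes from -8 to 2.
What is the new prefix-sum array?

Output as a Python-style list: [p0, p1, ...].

Change: A[3] -8 -> 2, delta = 10
P[k] for k < 3: unchanged (A[3] not included)
P[k] for k >= 3: shift by delta = 10
  P[0] = 5 + 0 = 5
  P[1] = 0 + 0 = 0
  P[2] = 4 + 0 = 4
  P[3] = -4 + 10 = 6
  P[4] = -5 + 10 = 5

Answer: [5, 0, 4, 6, 5]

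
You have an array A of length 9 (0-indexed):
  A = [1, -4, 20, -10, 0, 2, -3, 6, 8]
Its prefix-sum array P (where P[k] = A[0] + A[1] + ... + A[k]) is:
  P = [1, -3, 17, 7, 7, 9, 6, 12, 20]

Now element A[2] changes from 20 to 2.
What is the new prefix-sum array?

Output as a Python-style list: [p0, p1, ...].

Answer: [1, -3, -1, -11, -11, -9, -12, -6, 2]

Derivation:
Change: A[2] 20 -> 2, delta = -18
P[k] for k < 2: unchanged (A[2] not included)
P[k] for k >= 2: shift by delta = -18
  P[0] = 1 + 0 = 1
  P[1] = -3 + 0 = -3
  P[2] = 17 + -18 = -1
  P[3] = 7 + -18 = -11
  P[4] = 7 + -18 = -11
  P[5] = 9 + -18 = -9
  P[6] = 6 + -18 = -12
  P[7] = 12 + -18 = -6
  P[8] = 20 + -18 = 2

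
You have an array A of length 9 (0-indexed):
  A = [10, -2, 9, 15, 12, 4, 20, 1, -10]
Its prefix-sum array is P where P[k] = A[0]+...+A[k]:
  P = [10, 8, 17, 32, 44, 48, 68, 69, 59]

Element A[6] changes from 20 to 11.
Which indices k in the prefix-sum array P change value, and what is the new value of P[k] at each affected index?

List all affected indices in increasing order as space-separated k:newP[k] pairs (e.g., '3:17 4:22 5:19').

P[k] = A[0] + ... + A[k]
P[k] includes A[6] iff k >= 6
Affected indices: 6, 7, ..., 8; delta = -9
  P[6]: 68 + -9 = 59
  P[7]: 69 + -9 = 60
  P[8]: 59 + -9 = 50

Answer: 6:59 7:60 8:50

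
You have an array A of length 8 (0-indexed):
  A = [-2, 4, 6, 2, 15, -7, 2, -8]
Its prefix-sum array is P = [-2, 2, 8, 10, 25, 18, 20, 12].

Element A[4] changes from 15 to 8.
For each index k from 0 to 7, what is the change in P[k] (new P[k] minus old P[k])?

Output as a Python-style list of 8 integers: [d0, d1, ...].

Answer: [0, 0, 0, 0, -7, -7, -7, -7]

Derivation:
Element change: A[4] 15 -> 8, delta = -7
For k < 4: P[k] unchanged, delta_P[k] = 0
For k >= 4: P[k] shifts by exactly -7
Delta array: [0, 0, 0, 0, -7, -7, -7, -7]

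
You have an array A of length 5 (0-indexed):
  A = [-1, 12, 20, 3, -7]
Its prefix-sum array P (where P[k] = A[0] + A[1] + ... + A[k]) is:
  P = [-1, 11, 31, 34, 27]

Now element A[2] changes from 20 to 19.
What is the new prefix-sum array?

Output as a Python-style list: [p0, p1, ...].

Answer: [-1, 11, 30, 33, 26]

Derivation:
Change: A[2] 20 -> 19, delta = -1
P[k] for k < 2: unchanged (A[2] not included)
P[k] for k >= 2: shift by delta = -1
  P[0] = -1 + 0 = -1
  P[1] = 11 + 0 = 11
  P[2] = 31 + -1 = 30
  P[3] = 34 + -1 = 33
  P[4] = 27 + -1 = 26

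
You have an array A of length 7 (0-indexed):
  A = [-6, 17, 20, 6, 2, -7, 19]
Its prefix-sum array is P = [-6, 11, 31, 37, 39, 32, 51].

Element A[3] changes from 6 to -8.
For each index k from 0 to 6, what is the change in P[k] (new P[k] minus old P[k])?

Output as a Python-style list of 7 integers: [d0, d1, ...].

Answer: [0, 0, 0, -14, -14, -14, -14]

Derivation:
Element change: A[3] 6 -> -8, delta = -14
For k < 3: P[k] unchanged, delta_P[k] = 0
For k >= 3: P[k] shifts by exactly -14
Delta array: [0, 0, 0, -14, -14, -14, -14]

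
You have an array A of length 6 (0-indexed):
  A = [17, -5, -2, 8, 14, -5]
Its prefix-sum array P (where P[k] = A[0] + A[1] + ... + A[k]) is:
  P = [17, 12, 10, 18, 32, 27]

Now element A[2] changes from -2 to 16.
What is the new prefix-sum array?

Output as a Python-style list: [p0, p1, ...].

Change: A[2] -2 -> 16, delta = 18
P[k] for k < 2: unchanged (A[2] not included)
P[k] for k >= 2: shift by delta = 18
  P[0] = 17 + 0 = 17
  P[1] = 12 + 0 = 12
  P[2] = 10 + 18 = 28
  P[3] = 18 + 18 = 36
  P[4] = 32 + 18 = 50
  P[5] = 27 + 18 = 45

Answer: [17, 12, 28, 36, 50, 45]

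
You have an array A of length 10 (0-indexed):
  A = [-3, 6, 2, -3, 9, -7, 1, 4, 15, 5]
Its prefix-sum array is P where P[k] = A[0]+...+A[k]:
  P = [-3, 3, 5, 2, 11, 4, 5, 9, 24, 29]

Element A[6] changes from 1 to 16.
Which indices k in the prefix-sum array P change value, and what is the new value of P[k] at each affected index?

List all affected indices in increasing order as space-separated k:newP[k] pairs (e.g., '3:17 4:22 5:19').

Answer: 6:20 7:24 8:39 9:44

Derivation:
P[k] = A[0] + ... + A[k]
P[k] includes A[6] iff k >= 6
Affected indices: 6, 7, ..., 9; delta = 15
  P[6]: 5 + 15 = 20
  P[7]: 9 + 15 = 24
  P[8]: 24 + 15 = 39
  P[9]: 29 + 15 = 44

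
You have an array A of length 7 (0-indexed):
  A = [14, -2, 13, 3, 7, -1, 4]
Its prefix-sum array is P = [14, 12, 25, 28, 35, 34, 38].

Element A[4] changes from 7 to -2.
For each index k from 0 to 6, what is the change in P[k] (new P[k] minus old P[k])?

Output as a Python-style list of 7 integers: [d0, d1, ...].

Element change: A[4] 7 -> -2, delta = -9
For k < 4: P[k] unchanged, delta_P[k] = 0
For k >= 4: P[k] shifts by exactly -9
Delta array: [0, 0, 0, 0, -9, -9, -9]

Answer: [0, 0, 0, 0, -9, -9, -9]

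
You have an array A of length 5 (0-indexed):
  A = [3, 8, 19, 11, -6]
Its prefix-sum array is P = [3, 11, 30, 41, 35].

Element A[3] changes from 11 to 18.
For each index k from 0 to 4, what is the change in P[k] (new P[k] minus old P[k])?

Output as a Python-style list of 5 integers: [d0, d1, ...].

Element change: A[3] 11 -> 18, delta = 7
For k < 3: P[k] unchanged, delta_P[k] = 0
For k >= 3: P[k] shifts by exactly 7
Delta array: [0, 0, 0, 7, 7]

Answer: [0, 0, 0, 7, 7]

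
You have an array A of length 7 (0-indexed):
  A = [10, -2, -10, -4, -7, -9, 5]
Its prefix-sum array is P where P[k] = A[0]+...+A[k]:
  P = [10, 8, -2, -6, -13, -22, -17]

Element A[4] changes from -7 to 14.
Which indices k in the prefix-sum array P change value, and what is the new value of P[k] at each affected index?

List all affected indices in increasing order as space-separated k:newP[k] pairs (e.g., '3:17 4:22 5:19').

P[k] = A[0] + ... + A[k]
P[k] includes A[4] iff k >= 4
Affected indices: 4, 5, ..., 6; delta = 21
  P[4]: -13 + 21 = 8
  P[5]: -22 + 21 = -1
  P[6]: -17 + 21 = 4

Answer: 4:8 5:-1 6:4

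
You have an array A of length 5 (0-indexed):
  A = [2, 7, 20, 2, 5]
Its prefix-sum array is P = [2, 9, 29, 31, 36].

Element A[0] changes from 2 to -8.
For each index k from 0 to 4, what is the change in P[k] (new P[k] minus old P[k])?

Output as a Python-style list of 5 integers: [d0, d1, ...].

Answer: [-10, -10, -10, -10, -10]

Derivation:
Element change: A[0] 2 -> -8, delta = -10
For k < 0: P[k] unchanged, delta_P[k] = 0
For k >= 0: P[k] shifts by exactly -10
Delta array: [-10, -10, -10, -10, -10]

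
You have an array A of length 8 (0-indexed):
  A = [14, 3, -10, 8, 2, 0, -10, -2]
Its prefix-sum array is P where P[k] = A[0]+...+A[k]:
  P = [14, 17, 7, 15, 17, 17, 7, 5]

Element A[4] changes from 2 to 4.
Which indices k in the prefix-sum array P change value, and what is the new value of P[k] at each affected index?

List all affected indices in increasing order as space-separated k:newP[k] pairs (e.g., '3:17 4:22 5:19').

Answer: 4:19 5:19 6:9 7:7

Derivation:
P[k] = A[0] + ... + A[k]
P[k] includes A[4] iff k >= 4
Affected indices: 4, 5, ..., 7; delta = 2
  P[4]: 17 + 2 = 19
  P[5]: 17 + 2 = 19
  P[6]: 7 + 2 = 9
  P[7]: 5 + 2 = 7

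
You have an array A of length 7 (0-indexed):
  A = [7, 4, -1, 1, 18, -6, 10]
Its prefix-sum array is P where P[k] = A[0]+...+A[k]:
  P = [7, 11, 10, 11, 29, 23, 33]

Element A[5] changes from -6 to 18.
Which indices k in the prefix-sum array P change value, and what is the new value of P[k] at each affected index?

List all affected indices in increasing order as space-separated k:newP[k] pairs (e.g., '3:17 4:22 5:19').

P[k] = A[0] + ... + A[k]
P[k] includes A[5] iff k >= 5
Affected indices: 5, 6, ..., 6; delta = 24
  P[5]: 23 + 24 = 47
  P[6]: 33 + 24 = 57

Answer: 5:47 6:57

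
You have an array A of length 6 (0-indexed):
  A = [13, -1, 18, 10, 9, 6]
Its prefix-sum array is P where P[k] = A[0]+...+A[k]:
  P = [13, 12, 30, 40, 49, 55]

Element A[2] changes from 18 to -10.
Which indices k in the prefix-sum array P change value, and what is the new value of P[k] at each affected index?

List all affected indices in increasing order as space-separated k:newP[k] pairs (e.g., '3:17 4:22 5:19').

P[k] = A[0] + ... + A[k]
P[k] includes A[2] iff k >= 2
Affected indices: 2, 3, ..., 5; delta = -28
  P[2]: 30 + -28 = 2
  P[3]: 40 + -28 = 12
  P[4]: 49 + -28 = 21
  P[5]: 55 + -28 = 27

Answer: 2:2 3:12 4:21 5:27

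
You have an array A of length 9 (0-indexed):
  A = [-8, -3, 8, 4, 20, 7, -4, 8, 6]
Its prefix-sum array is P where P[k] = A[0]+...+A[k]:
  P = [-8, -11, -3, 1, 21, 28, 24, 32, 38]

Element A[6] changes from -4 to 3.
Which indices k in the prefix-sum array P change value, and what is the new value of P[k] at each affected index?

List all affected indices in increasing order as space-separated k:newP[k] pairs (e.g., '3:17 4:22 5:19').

P[k] = A[0] + ... + A[k]
P[k] includes A[6] iff k >= 6
Affected indices: 6, 7, ..., 8; delta = 7
  P[6]: 24 + 7 = 31
  P[7]: 32 + 7 = 39
  P[8]: 38 + 7 = 45

Answer: 6:31 7:39 8:45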